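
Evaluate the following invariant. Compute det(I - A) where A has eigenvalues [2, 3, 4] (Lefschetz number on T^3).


For a torus self-map: L(f) = det(I - A) where A acts on H_1.
L(f) = (1-2) * (1-3) * (1-4) = -1 * -2 * -3 = -6

-6


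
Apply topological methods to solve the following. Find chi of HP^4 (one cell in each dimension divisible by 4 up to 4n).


HP^4 has one cell in each dimension 0, 4, ..., 4*4 (4+1 cells, all even-dim).
chi = 4 + 1 = 5

5


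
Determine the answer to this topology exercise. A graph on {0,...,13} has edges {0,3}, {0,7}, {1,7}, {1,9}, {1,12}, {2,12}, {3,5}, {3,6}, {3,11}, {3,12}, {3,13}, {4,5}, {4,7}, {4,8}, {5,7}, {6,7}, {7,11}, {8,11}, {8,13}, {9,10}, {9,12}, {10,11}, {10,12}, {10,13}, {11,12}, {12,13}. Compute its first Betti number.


b_1 = E - V + (number of components).
E = 26, V = 14, components = 1.
b_1 = 26 - 14 + 1 = 13

13


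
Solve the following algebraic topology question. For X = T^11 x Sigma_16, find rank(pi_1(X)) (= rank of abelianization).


pi_1(A x B) = pi_1(A) x pi_1(B); rank of abelianization = b_1.
b_1(T^11) = 11, b_1(Sigma_16) = 2*16 = 32.
b_1(product) = 11 + 32 = 43

43


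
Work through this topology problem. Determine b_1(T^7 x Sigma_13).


pi_1(A x B) = pi_1(A) x pi_1(B); rank of abelianization = b_1.
b_1(T^7) = 7, b_1(Sigma_13) = 2*13 = 26.
b_1(product) = 7 + 26 = 33

33


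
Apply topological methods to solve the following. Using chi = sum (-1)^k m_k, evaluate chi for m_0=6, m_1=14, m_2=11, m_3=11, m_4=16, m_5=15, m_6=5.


Morse theory: chi(M) = sum_k (-1)^k m_k where m_k = #(index-k critical points).
= (6) + (-14) + (11) + (-11) + (16) + (-15) + (5) = -2

-2


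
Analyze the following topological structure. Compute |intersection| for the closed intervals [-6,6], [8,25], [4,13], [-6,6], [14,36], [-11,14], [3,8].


Intersection = [max(a_i), min(b_i)] = [14, 6].
Since 14 > 6, the intersection is empty.
Length = 0

0


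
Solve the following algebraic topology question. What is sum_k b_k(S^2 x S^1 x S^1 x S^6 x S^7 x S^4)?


Total Betti number is multiplicative under products.
Each S^d (d>=1) has total Betti number 2.
There are 6 sphere factors.
Total = 2^6 = 64

64


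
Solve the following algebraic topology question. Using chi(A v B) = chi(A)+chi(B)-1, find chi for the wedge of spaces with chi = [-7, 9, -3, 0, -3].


chi(A v B) = chi(A) + chi(B) - 1 (one point identified).
For 5 spaces: chi = (sum chi_i) - (5 - 1).
sum = -4; chi = -4 - 4 = -8

-8


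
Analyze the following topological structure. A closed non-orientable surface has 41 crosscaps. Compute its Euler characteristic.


For a non-orientable closed surface with k crosscaps: chi = 2 - k.
Here k = 41.
chi = 2 - 41 = -39

-39


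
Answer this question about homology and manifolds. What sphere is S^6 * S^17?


Join of spheres: S^m * S^n = S^{m+n+1}.
dim = 6 + 17 + 1 = 24

24


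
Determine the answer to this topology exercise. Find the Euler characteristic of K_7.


K_7: V = 7, E = C(7,2) = 21.
chi = V - E = 7 - 21 = -14

-14


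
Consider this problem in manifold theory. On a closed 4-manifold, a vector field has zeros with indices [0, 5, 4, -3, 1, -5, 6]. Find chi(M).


Poincare-Hopf: chi(M) = sum of indices of zeros.
chi = (0) + (5) + (4) + (-3) + (1) + (-5) + (6) = 8

8


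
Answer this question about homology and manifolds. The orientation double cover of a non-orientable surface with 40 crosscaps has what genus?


chi(N_40) = 2 - 40 = -38.
Double cover: chi(Sigma_g) = 2 * chi(N_40) = 2*(-38) = -76.
2 - 2g = -76, so g = (2 - (-76))/2 = 78/2 = 39

39


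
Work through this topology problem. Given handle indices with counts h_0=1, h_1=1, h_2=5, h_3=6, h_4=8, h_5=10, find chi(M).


Handles of index k contribute (-1)^k to chi (same as CW cells).
chi = (1) + (-1) + (5) + (-6) + (8) + (-10) = -3

-3


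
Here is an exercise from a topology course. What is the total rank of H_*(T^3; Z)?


b_k(T^3) = C(3,k), so the sum over k is sum_k C(3,k) = 2^3.
Total = 2^3 = 8

8


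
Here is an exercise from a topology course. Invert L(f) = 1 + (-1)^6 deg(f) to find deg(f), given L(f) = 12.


L(f) = 1 + (-1)^6 deg(f) on S^6.
12 = 1 + (-1)^6 * deg(f)
(-1)^6 * deg(f) = 11
deg(f) = 11

11


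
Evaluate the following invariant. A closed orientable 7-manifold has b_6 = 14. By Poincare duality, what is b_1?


Poincare duality for closed orientable n-manifolds: b_k = b_{n-k}.
Here n = 7, so b_1 = b_6 = 14

14


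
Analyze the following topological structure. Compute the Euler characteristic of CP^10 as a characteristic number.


For any closed oriented manifold, <e(TM),[M]> = chi(M).
chi(CP^10) = 10+1 = 11

11


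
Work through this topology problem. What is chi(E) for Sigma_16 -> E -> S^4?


chi(S^4) = 2 (n even), chi(Sigma_16) = 2 - 2*16 = -30.
chi(E) = 2 * (-30) = -60

-60


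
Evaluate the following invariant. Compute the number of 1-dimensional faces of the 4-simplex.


Delta^4 has 4+1 vertices. A 1-face is a choice of 1+1 vertices.
f_1 = C(4+1, 1+1) = C(5,2) = 10

10


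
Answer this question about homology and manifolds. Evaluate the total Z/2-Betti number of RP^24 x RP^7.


dim H^*(RP^n; Z/2) = n+1 (one Z/2 in each degree 0..n).
Total Betti number is multiplicative.
Total = (24+1) * (7+1) = 25 * 8 = 200

200


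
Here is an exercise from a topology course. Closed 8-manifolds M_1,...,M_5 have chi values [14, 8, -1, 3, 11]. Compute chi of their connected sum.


For n-manifolds: chi(A#B) = chi(A) + chi(B) - chi(S^8).
chi(S^8) = 1 + (-1)^8 = 2.
chi(#) = (sum chi_i) - (5-1)*chi(S^8) = 35 - 4*2 = 27

27


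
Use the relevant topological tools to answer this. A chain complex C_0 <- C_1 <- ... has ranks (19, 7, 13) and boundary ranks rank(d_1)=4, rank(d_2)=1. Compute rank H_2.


rank H_k = rank(ker d_k) - rank(im d_{k+1}).
rank(ker d_2) = rank(C_2) - rank(d_2) = 13 - 1 = 12.
rank(im d_{2+1}) = 0.
rank H_2 = 12 - 0 = 12

12


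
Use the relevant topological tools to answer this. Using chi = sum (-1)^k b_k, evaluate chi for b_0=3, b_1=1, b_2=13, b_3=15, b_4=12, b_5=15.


chi = sum_k (-1)^k b_k.
= (3) + (-1) + (13) + (-15) + (12) + (-15)
= -3

-3


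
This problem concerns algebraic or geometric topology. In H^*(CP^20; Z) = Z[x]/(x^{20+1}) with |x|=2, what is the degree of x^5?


|x| = 2 in H^*(CP^n).
|x^5| = 5 * |x| = 5 * 2 = 10

10


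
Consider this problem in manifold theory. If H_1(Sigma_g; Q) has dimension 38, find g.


For a closed orientable surface: b_1 = 2g.
38 = 2g
g = 38 / 2 = 19

19


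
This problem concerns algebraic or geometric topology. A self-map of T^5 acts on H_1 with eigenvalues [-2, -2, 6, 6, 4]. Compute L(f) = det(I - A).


For a torus self-map: L(f) = det(I - A) where A acts on H_1.
L(f) = (1--2) * (1--2) * (1-6) * (1-6) * (1-4) = 3 * 3 * -5 * -5 * -3 = -675

-675


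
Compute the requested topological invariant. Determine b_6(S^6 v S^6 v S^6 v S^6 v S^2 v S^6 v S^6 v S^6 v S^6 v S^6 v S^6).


For a wedge of spheres, H_k (k>0) is free on one generator per sphere of dimension k.
Spheres of dimension 6: count = 10.
b_6 = 10

10


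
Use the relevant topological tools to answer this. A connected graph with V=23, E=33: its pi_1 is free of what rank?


For a connected graph: rank(pi_1) = b_1 = E - V + 1 = 1 - chi.
chi = V - E = 23 - 33 = -10.
rank = 1 - (-10) = 33 - 23 + 1 = 11

11


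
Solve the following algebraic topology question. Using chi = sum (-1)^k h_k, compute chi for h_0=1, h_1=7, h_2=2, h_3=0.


Handles of index k contribute (-1)^k to chi (same as CW cells).
chi = (1) + (-7) + (2) + (0) = -4

-4


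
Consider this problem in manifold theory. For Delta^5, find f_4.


Delta^5 has 5+1 vertices. A 4-face is a choice of 4+1 vertices.
f_4 = C(5+1, 4+1) = C(6,5) = 6

6


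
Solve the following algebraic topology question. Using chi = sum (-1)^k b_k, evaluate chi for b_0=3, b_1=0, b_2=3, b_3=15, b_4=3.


chi = sum_k (-1)^k b_k.
= (3) + (0) + (3) + (-15) + (3)
= -6

-6


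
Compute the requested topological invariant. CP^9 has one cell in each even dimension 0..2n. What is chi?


CP^9 has one cell in each even dimension 0, 2, ..., 2*9 (9+1 cells total).
All cells are even-dimensional, so chi = number of cells.
chi = 9 + 1 = 10

10


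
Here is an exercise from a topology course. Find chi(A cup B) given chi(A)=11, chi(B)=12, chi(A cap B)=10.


chi(A cup B) = chi(A) + chi(B) - chi(A cap B)
= 11 + (12) - (10)
= 13

13


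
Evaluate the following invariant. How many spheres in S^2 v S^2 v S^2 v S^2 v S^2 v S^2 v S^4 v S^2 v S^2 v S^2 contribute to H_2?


For a wedge of spheres, H_k (k>0) is free on one generator per sphere of dimension k.
Spheres of dimension 2: count = 9.
b_2 = 9

9


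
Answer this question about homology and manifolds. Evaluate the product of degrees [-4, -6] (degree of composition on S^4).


Degree is multiplicative: deg(composition) = product of degrees.
= (-4) * (-6) = 24

24


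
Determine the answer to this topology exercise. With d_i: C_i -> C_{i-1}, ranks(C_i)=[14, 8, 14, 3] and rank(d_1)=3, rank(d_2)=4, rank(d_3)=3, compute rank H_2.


rank H_k = rank(ker d_k) - rank(im d_{k+1}).
rank(ker d_2) = rank(C_2) - rank(d_2) = 14 - 4 = 10.
rank(im d_{2+1}) = 3.
rank H_2 = 10 - 3 = 7

7


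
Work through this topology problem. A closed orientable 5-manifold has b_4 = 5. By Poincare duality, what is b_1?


Poincare duality for closed orientable n-manifolds: b_k = b_{n-k}.
Here n = 5, so b_1 = b_4 = 5

5


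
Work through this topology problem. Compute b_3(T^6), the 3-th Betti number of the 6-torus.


By the Kunneth formula, b_k(T^n) = C(n,k).
b_3(T^6) = C(6,3).
C(6,3) = 6!/(3!*3!) = 20

20


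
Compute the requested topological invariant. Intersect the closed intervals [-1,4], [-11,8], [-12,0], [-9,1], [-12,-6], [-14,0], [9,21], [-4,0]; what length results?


Intersection = [max(a_i), min(b_i)] = [9, -6].
Since 9 > -6, the intersection is empty.
Length = 0

0


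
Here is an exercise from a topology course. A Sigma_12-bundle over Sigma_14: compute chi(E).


For a fiber bundle F -> E -> B (with CW structure): chi(E) = chi(B) * chi(F).
chi(Sigma_14) = -26, chi(Sigma_12) = -22.
chi(E) = (-26) * (-22) = 572

572


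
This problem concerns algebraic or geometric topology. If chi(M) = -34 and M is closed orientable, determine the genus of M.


chi = 2 - 2g for closed orientable surfaces.
-34 = 2 - 2g
2g = 2 - (-34) = 36
g = 18

18


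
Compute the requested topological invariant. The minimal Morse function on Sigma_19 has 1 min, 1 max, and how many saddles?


A perfect Morse function has m_k = b_k.
For Sigma_19: b_0=1, b_1=2g=38, b_2=1.
Saddles m_1 = 2g = 38

38


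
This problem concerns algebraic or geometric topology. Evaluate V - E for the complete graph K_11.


K_11: V = 11, E = C(11,2) = 55.
chi = V - E = 11 - 55 = -44

-44


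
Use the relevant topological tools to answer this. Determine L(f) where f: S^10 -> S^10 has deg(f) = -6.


On S^10: L(f) = tr(f_0*) + (-1)^10 tr(f_10*) = 1 + (-1)^10 * deg(f).
L(f) = 1 + (-1)^10 * -6 = 1 + -6 = -5

-5


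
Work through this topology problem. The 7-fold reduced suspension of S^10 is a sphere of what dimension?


Each suspension raises dimension by 1: Sigma S^n = S^{n+1}.
Sigma^7 S^10 = S^{10+7} = S^17

17


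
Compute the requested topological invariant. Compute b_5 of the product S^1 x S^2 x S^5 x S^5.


Each S^d has Poincare polynomial 1 + t^d.
The product S^1 x S^2 x S^5 x S^5 has Poincare polynomial prod(1+t^d_i).
Expanding: b_0=1, b_1=1, b_2=1, b_3=1, b_5=2, b_6=2, b_7=2, b_8=2, b_10=1, b_11=1, b_12=1, b_13=1.
b_5 = 2

2


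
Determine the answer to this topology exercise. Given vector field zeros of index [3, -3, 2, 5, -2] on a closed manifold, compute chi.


Poincare-Hopf: chi(M) = sum of indices of zeros.
chi = (3) + (-3) + (2) + (5) + (-2) = 5

5


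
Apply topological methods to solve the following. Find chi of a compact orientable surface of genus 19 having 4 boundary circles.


For a compact orientable surface with genus g and b boundary components: chi = 2 - 2g - b.
chi = 2 - 2*19 - 4 = 2 - 38 - 4 = -40

-40


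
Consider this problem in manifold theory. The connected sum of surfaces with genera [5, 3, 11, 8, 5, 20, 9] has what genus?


Genus is additive under connected sum of orientable surfaces.
g = 5 + 3 + 11 + 8 + 5 + 20 + 9 = 61

61


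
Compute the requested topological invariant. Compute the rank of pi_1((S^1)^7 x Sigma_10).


pi_1(A x B) = pi_1(A) x pi_1(B); rank of abelianization = b_1.
b_1(T^7) = 7, b_1(Sigma_10) = 2*10 = 20.
b_1(product) = 7 + 20 = 27

27


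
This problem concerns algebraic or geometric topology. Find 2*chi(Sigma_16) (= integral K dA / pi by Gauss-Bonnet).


Gauss-Bonnet: integral K dA = 2*pi*chi(M).
chi(Sigma_16) = 2 - 2*16 = -30.
(integral K dA)/pi = 2*chi = 2*(-30) = -60

-60


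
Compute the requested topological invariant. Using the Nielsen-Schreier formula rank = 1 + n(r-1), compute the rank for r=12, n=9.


Nielsen-Schreier: an index-n subgroup of F_r is free of rank 1 + n(r-1).
Equivalently: chi(cover) = n*chi(base); chi(vee_r S^1) = 1 - 12 = -11.
chi(E) = 9*(-11) = -99; rank = 1 - chi(E) = 1 - (-99) = 100.
rank = 1 + 9*(12-1) = 1 + 99 = 100

100


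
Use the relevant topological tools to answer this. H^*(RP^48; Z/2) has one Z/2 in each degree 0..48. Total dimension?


H^k(RP^48; Z/2) = Z/2 for each 0 <= k <= 48.
Total dimension = 48 + 1 = 49

49


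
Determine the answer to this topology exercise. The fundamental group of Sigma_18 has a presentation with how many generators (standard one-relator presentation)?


Standard presentation: pi_1(Sigma_g) = <a_1,b_1,...,a_g,b_g | [a_1,b_1]...[a_g,b_g] = 1>.
Number of generators = 2g = 2*18 = 36

36


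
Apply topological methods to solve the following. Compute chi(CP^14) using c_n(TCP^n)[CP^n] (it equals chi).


For any closed oriented manifold, <e(TM),[M]> = chi(M).
chi(CP^14) = 14+1 = 15

15


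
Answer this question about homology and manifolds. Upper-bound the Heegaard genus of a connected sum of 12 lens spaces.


Heegaard genus satisfies g(A#B) <= g(A) + g(B).
Each lens space has g = 1.
Upper bound: 12 * 1 = 12

12


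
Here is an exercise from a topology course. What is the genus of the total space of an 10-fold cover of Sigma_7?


For an n-sheeted cover: chi(E) = n * chi(B).
chi(Sigma_7) = 2 - 2*7 = -12.
chi(E) = 10 * (-12) = -120.
genus(E) = (2 - chi(E))/2 = (2 - (-120))/2 = 122/2 = 61

61


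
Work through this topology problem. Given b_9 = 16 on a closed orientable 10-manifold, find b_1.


Poincare duality for closed orientable n-manifolds: b_k = b_{n-k}.
Here n = 10, so b_1 = b_9 = 16

16


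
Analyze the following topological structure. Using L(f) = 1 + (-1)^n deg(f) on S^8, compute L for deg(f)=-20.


On S^8: L(f) = tr(f_0*) + (-1)^8 tr(f_8*) = 1 + (-1)^8 * deg(f).
L(f) = 1 + (-1)^8 * -20 = 1 + -20 = -19

-19


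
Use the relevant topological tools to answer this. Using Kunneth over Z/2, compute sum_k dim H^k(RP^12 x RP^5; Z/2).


dim H^*(RP^n; Z/2) = n+1 (one Z/2 in each degree 0..n).
Total Betti number is multiplicative.
Total = (12+1) * (5+1) = 13 * 6 = 78

78


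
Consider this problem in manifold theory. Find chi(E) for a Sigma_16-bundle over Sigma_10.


For a fiber bundle F -> E -> B (with CW structure): chi(E) = chi(B) * chi(F).
chi(Sigma_10) = -18, chi(Sigma_16) = -30.
chi(E) = (-18) * (-30) = 540

540


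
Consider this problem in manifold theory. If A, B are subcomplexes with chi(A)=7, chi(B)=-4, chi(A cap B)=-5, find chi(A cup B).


chi(A cup B) = chi(A) + chi(B) - chi(A cap B)
= 7 + (-4) - (-5)
= 8

8


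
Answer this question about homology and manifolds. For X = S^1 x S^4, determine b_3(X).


Each S^d has Poincare polynomial 1 + t^d.
The product S^1 x S^4 has Poincare polynomial prod(1+t^d_i).
Expanding: b_0=1, b_1=1, b_4=1, b_5=1.
b_3 = 0

0


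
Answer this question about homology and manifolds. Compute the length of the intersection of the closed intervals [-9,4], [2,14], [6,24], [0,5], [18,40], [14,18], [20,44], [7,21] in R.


Intersection = [max(a_i), min(b_i)] = [20, 4].
Since 20 > 4, the intersection is empty.
Length = 0

0


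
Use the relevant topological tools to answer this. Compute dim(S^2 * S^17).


Join of spheres: S^m * S^n = S^{m+n+1}.
dim = 2 + 17 + 1 = 20

20


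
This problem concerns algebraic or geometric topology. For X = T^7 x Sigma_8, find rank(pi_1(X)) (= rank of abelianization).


pi_1(A x B) = pi_1(A) x pi_1(B); rank of abelianization = b_1.
b_1(T^7) = 7, b_1(Sigma_8) = 2*8 = 16.
b_1(product) = 7 + 16 = 23

23


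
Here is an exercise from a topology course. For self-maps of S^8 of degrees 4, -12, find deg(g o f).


Degree is multiplicative under composition: deg(g o f) = deg(g) * deg(f).
= -12 * 4 = -48

-48


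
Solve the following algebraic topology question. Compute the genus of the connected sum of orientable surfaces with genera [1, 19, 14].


Genus is additive under connected sum of orientable surfaces.
g = 1 + 19 + 14 = 34

34


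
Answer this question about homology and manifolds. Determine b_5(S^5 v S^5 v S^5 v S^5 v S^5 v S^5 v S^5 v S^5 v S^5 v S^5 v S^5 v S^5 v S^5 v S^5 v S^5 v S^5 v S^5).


For a wedge of spheres, H_k (k>0) is free on one generator per sphere of dimension k.
Spheres of dimension 5: count = 17.
b_5 = 17

17


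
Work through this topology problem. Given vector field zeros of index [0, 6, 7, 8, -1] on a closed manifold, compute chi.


Poincare-Hopf: chi(M) = sum of indices of zeros.
chi = (0) + (6) + (7) + (8) + (-1) = 20

20


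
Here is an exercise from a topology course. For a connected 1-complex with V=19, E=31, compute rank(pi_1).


For a connected graph: rank(pi_1) = b_1 = E - V + 1 = 1 - chi.
chi = V - E = 19 - 31 = -12.
rank = 1 - (-12) = 31 - 19 + 1 = 13

13


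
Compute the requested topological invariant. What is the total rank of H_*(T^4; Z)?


b_k(T^4) = C(4,k), so the sum over k is sum_k C(4,k) = 2^4.
Total = 2^4 = 16

16


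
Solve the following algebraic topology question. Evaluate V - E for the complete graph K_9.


K_9: V = 9, E = C(9,2) = 36.
chi = V - E = 9 - 36 = -27

-27


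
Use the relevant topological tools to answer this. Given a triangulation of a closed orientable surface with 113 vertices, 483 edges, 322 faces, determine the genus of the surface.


chi = V - E + F = 113 - 483 + 322 = -48
For orientable closed surface: chi = 2 - 2g, so g = (2 - chi)/2.
g = (2 - (-48)) / 2 = 50 / 2 = 25

25


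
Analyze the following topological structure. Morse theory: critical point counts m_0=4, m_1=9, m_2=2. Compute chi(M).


Morse theory: chi(M) = sum_k (-1)^k m_k where m_k = #(index-k critical points).
= (4) + (-9) + (2) = -3

-3


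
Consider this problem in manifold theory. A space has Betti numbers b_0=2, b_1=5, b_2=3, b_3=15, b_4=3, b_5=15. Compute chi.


chi = sum_k (-1)^k b_k.
= (2) + (-5) + (3) + (-15) + (3) + (-15)
= -27

-27


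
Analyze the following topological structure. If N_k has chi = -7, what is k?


chi = 2 - k for closed non-orientable surfaces with k crosscaps.
-7 = 2 - k
k = 2 - (-7) = 9

9


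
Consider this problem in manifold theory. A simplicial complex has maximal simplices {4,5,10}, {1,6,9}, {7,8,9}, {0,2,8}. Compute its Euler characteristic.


Enumerate all faces; f-vector: f_0=10, f_1=12, f_2=4.
chi = sum (-1)^k f_k = 2

2


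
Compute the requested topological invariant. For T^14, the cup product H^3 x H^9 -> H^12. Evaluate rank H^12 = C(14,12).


Cup product: H^p x H^q -> H^{p+q}; here p+q = 3+9 = 12.
rank H^k(T^n) = C(n,k).
C(14,12) = 91

91


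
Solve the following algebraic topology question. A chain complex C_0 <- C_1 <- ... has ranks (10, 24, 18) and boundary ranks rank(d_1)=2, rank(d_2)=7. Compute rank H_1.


rank H_k = rank(ker d_k) - rank(im d_{k+1}).
rank(ker d_1) = rank(C_1) - rank(d_1) = 24 - 2 = 22.
rank(im d_{1+1}) = 7.
rank H_1 = 22 - 7 = 15

15


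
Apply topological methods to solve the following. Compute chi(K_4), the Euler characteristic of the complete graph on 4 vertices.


K_4: V = 4, E = C(4,2) = 6.
chi = V - E = 4 - 6 = -2

-2


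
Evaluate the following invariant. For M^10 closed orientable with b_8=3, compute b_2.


Poincare duality for closed orientable n-manifolds: b_k = b_{n-k}.
Here n = 10, so b_2 = b_8 = 3

3


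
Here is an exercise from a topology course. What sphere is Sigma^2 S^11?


Each suspension raises dimension by 1: Sigma S^n = S^{n+1}.
Sigma^2 S^11 = S^{11+2} = S^13

13


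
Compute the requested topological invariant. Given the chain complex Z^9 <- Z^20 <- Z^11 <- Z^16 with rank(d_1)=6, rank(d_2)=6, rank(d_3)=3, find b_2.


rank H_k = rank(ker d_k) - rank(im d_{k+1}).
rank(ker d_2) = rank(C_2) - rank(d_2) = 11 - 6 = 5.
rank(im d_{2+1}) = 3.
rank H_2 = 5 - 3 = 2

2


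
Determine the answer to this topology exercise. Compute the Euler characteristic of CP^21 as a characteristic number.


For any closed oriented manifold, <e(TM),[M]> = chi(M).
chi(CP^21) = 21+1 = 22

22


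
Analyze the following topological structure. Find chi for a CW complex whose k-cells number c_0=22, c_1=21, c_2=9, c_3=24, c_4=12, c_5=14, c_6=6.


chi = sum_k (-1)^k c_k.
= (-1)^0*22 + (-1)^1*21 + (-1)^2*9 + (-1)^3*24 + (-1)^4*12 + (-1)^5*14 + (-1)^6*6
= (22) + (-21) + (9) + (-24) + (12) + (-14) + (6)
= -10

-10


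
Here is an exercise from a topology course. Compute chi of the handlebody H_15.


A genus-g handlebody deformation retracts to a wedge of g circles.
chi(vee_g S^1) = 1 - g.
chi(H_15) = 1 - 15 = -14

-14


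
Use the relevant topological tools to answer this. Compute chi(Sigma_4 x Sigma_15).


chi(Sigma_4) = 2 - 2*4 = -6
chi(Sigma_15) = 2 - 2*15 = -28
chi(product) = (-6) * (-28) = 168

168


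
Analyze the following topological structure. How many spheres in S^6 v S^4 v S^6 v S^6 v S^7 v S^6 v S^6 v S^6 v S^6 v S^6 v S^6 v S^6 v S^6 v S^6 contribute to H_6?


For a wedge of spheres, H_k (k>0) is free on one generator per sphere of dimension k.
Spheres of dimension 6: count = 12.
b_6 = 12

12


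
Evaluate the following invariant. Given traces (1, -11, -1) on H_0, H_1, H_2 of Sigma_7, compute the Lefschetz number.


L(f) = tr(f_0*) - tr(f_1*) + tr(f_2*).
= 1 - (-11) + (-1)
= 11

11


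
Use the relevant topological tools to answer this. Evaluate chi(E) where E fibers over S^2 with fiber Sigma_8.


chi(S^2) = 2 (n even), chi(Sigma_8) = 2 - 2*8 = -14.
chi(E) = 2 * (-14) = -28

-28


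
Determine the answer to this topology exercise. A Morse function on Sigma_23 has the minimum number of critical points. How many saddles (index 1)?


A perfect Morse function has m_k = b_k.
For Sigma_23: b_0=1, b_1=2g=46, b_2=1.
Saddles m_1 = 2g = 46

46


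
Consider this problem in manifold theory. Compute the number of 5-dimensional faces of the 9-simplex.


Delta^9 has 9+1 vertices. A 5-face is a choice of 5+1 vertices.
f_5 = C(9+1, 5+1) = C(10,6) = 210

210


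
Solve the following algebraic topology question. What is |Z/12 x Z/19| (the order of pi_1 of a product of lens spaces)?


pi_1(X x Y) = pi_1(X) x pi_1(Y).
pi_1(L(12,1)) = Z/12, pi_1(L(19,1)) = Z/19.
|Z/12 x Z/19| = 12 * 19 = 228

228


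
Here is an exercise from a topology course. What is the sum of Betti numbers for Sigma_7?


For Sigma_7: b_0 = 1, b_1 = 2g = 14, b_2 = 1.
Total = 1 + 14 + 1 = 16

16


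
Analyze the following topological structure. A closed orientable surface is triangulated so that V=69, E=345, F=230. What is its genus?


chi = V - E + F = 69 - 345 + 230 = -46
For orientable closed surface: chi = 2 - 2g, so g = (2 - chi)/2.
g = (2 - (-46)) / 2 = 48 / 2 = 24

24


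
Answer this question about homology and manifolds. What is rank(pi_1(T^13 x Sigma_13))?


pi_1(A x B) = pi_1(A) x pi_1(B); rank of abelianization = b_1.
b_1(T^13) = 13, b_1(Sigma_13) = 2*13 = 26.
b_1(product) = 13 + 26 = 39

39


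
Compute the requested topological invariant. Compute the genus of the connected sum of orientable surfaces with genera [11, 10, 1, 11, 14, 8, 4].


Genus is additive under connected sum of orientable surfaces.
g = 11 + 10 + 1 + 11 + 14 + 8 + 4 = 59

59


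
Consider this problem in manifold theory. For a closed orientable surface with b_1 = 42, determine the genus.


For a closed orientable surface: b_1 = 2g.
42 = 2g
g = 42 / 2 = 21

21


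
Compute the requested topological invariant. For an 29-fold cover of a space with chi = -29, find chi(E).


For a finite covering: chi(E) = (number of sheets) * chi(B).
chi(E) = 29 * (-29) = -841

-841


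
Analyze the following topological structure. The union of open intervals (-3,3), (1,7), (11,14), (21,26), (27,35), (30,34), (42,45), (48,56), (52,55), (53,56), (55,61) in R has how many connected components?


Sort and merge overlapping open intervals.
Merged: (-3,7), (11,14), (21,26), (27,35), (42,45), (48,61).
Number of components = 6

6


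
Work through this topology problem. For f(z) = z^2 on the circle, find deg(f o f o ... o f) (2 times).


deg(f) = 2. Degree is multiplicative: deg(f^2) = (deg f)^2.
deg(f^2) = (2)^2 = 4

4


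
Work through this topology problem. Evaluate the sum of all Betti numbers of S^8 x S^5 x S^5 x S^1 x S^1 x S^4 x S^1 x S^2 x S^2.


Total Betti number is multiplicative under products.
Each S^d (d>=1) has total Betti number 2.
There are 9 sphere factors.
Total = 2^9 = 512

512


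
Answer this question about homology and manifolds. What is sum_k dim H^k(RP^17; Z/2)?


H^k(RP^17; Z/2) = Z/2 for each 0 <= k <= 17.
Total dimension = 17 + 1 = 18

18


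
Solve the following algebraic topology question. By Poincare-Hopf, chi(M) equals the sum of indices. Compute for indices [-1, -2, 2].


Poincare-Hopf: chi(M) = sum of indices of zeros.
chi = (-1) + (-2) + (2) = -1

-1


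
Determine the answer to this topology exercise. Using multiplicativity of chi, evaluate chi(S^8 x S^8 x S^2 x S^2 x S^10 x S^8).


chi is multiplicative: chi(X x Y) = chi(X) chi(Y).
Each even-dim sphere has chi = 2. There are 6 factors.
chi = 2^6 = 64

64


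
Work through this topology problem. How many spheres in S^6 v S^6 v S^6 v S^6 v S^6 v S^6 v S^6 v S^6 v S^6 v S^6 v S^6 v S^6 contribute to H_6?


For a wedge of spheres, H_k (k>0) is free on one generator per sphere of dimension k.
Spheres of dimension 6: count = 12.
b_6 = 12

12


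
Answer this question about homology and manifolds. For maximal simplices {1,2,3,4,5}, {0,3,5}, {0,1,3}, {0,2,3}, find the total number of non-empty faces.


Each maximal simplex on m vertices has 2^m - 1 nonempty faces.
Take the union (dedupe shared faces).
Total distinct faces = 39

39


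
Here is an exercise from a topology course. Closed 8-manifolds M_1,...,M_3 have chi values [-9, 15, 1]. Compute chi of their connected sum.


For n-manifolds: chi(A#B) = chi(A) + chi(B) - chi(S^8).
chi(S^8) = 1 + (-1)^8 = 2.
chi(#) = (sum chi_i) - (3-1)*chi(S^8) = 7 - 2*2 = 3

3


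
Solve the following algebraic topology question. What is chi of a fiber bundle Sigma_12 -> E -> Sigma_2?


For a fiber bundle F -> E -> B (with CW structure): chi(E) = chi(B) * chi(F).
chi(Sigma_2) = -2, chi(Sigma_12) = -22.
chi(E) = (-2) * (-22) = 44

44


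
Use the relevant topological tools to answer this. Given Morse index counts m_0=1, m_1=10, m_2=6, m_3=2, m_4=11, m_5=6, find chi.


Morse theory: chi(M) = sum_k (-1)^k m_k where m_k = #(index-k critical points).
= (1) + (-10) + (6) + (-2) + (11) + (-6) = 0

0


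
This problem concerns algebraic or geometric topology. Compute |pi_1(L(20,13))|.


pi_1(L(p,q)) = Z/pZ for any q coprime to p.
|pi_1(L(20,13))| = 20

20


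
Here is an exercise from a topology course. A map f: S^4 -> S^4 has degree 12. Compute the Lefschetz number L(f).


On S^4: L(f) = tr(f_0*) + (-1)^4 tr(f_4*) = 1 + (-1)^4 * deg(f).
L(f) = 1 + (-1)^4 * 12 = 1 + 12 = 13

13


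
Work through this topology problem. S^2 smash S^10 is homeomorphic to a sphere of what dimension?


S^m ^ S^n = S^{m+n}.
k = 2 + 10 = 12

12


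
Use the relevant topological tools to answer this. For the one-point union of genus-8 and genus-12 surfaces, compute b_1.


For a wedge: H_1(A v B) = H_1(A) + H_1(B).
b_1(Sigma_8) = 16, b_1(Sigma_12) = 24.
b_1 = 16 + 24 = 40

40


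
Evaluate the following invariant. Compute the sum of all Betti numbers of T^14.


b_k(T^14) = C(14,k), so the sum over k is sum_k C(14,k) = 2^14.
Total = 2^14 = 16384

16384


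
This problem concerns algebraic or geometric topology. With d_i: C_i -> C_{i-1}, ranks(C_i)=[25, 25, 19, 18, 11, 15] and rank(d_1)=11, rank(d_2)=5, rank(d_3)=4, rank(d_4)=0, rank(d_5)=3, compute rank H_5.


rank H_k = rank(ker d_k) - rank(im d_{k+1}).
rank(ker d_5) = rank(C_5) - rank(d_5) = 15 - 3 = 12.
rank(im d_{5+1}) = 0.
rank H_5 = 12 - 0 = 12

12


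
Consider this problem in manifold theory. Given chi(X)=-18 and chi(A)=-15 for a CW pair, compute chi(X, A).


Relative Euler characteristic: chi(X, A) = chi(X) - chi(A).
= -18 - (-15) = -3

-3


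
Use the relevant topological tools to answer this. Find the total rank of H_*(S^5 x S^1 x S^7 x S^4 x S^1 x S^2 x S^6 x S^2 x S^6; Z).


Total Betti number is multiplicative under products.
Each S^d (d>=1) has total Betti number 2.
There are 9 sphere factors.
Total = 2^9 = 512

512


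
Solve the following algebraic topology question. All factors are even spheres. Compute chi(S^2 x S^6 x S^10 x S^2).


chi is multiplicative: chi(X x Y) = chi(X) chi(Y).
Each even-dim sphere has chi = 2. There are 4 factors.
chi = 2^4 = 16

16


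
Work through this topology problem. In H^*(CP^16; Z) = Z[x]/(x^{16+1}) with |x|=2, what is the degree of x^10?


|x| = 2 in H^*(CP^n).
|x^10| = 10 * |x| = 10 * 2 = 20

20


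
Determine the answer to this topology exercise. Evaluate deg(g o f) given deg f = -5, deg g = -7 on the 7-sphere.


Degree is multiplicative under composition: deg(g o f) = deg(g) * deg(f).
= -7 * -5 = 35

35


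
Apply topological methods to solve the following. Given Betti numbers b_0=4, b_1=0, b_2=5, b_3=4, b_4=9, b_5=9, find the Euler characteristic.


chi = sum_k (-1)^k b_k.
= (4) + (0) + (5) + (-4) + (9) + (-9)
= 5

5


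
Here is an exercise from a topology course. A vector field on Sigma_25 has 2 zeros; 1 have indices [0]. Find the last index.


Poincare-Hopf: sum of indices = chi(M).
chi(Sigma_25) = 2 - 2*25 = -48.
Sum of known indices = 0.
x = chi - (sum known) = -48 - (0) = -48

-48


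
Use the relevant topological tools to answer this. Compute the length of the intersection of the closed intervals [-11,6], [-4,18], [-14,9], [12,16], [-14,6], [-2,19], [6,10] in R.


Intersection = [max(a_i), min(b_i)] = [12, 6].
Since 12 > 6, the intersection is empty.
Length = 0

0


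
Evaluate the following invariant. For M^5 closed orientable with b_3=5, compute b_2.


Poincare duality for closed orientable n-manifolds: b_k = b_{n-k}.
Here n = 5, so b_2 = b_3 = 5

5


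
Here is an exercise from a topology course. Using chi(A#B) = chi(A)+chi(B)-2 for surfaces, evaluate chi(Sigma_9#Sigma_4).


chi(Sigma_9) = 2 - 2*9 = -16
chi(Sigma_4) = 2 - 2*4 = -6
For surfaces: chi(A#B) = chi(A) + chi(B) - 2.
chi = -16 + -6 - 2 = -24

-24


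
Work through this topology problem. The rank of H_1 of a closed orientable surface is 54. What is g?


For a closed orientable surface: b_1 = 2g.
54 = 2g
g = 54 / 2 = 27

27


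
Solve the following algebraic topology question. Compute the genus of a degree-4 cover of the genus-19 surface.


For an n-sheeted cover: chi(E) = n * chi(B).
chi(Sigma_19) = 2 - 2*19 = -36.
chi(E) = 4 * (-36) = -144.
genus(E) = (2 - chi(E))/2 = (2 - (-144))/2 = 146/2 = 73

73


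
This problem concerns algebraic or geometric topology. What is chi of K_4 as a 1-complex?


K_4: V = 4, E = C(4,2) = 6.
chi = V - E = 4 - 6 = -2

-2


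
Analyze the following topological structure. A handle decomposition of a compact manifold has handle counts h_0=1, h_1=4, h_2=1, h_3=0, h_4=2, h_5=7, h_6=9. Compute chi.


Handles of index k contribute (-1)^k to chi (same as CW cells).
chi = (1) + (-4) + (1) + (0) + (2) + (-7) + (9) = 2

2


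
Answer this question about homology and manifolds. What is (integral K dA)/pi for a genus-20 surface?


Gauss-Bonnet: integral K dA = 2*pi*chi(M).
chi(Sigma_20) = 2 - 2*20 = -38.
(integral K dA)/pi = 2*chi = 2*(-38) = -76

-76


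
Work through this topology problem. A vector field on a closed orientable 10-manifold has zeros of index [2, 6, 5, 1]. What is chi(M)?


Poincare-Hopf: chi(M) = sum of indices of zeros.
chi = (2) + (6) + (5) + (1) = 14

14


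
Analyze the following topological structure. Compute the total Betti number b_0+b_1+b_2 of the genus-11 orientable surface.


For Sigma_11: b_0 = 1, b_1 = 2g = 22, b_2 = 1.
Total = 1 + 22 + 1 = 24

24


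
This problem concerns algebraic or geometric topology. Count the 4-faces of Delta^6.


Delta^6 has 6+1 vertices. A 4-face is a choice of 4+1 vertices.
f_4 = C(6+1, 4+1) = C(7,5) = 21

21


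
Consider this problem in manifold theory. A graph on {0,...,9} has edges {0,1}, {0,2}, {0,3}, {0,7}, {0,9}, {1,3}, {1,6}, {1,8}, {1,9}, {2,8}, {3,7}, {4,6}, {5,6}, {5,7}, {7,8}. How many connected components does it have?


Run DFS/union-find over 10 vertices.
V = 10, E = 15.
Number of components = 1

1


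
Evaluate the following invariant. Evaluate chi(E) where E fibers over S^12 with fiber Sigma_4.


chi(S^12) = 2 (n even), chi(Sigma_4) = 2 - 2*4 = -6.
chi(E) = 2 * (-6) = -12

-12


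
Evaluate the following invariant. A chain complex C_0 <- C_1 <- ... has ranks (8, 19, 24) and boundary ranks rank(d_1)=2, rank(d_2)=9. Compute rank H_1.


rank H_k = rank(ker d_k) - rank(im d_{k+1}).
rank(ker d_1) = rank(C_1) - rank(d_1) = 19 - 2 = 17.
rank(im d_{1+1}) = 9.
rank H_1 = 17 - 9 = 8

8


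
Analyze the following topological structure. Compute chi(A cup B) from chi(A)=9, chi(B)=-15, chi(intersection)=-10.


chi(A cup B) = chi(A) + chi(B) - chi(A cap B)
= 9 + (-15) - (-10)
= 4

4


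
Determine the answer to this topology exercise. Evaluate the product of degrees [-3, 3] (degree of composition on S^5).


Degree is multiplicative: deg(composition) = product of degrees.
= (-3) * (3) = -9

-9


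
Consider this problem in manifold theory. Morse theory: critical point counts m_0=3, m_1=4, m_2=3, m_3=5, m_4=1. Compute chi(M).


Morse theory: chi(M) = sum_k (-1)^k m_k where m_k = #(index-k critical points).
= (3) + (-4) + (3) + (-5) + (1) = -2

-2


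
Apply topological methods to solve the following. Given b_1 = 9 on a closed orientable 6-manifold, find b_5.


Poincare duality for closed orientable n-manifolds: b_k = b_{n-k}.
Here n = 6, so b_5 = b_1 = 9

9


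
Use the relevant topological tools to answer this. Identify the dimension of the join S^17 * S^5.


Join of spheres: S^m * S^n = S^{m+n+1}.
dim = 17 + 5 + 1 = 23

23


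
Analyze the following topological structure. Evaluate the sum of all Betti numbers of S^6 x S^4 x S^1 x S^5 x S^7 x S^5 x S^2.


Total Betti number is multiplicative under products.
Each S^d (d>=1) has total Betti number 2.
There are 7 sphere factors.
Total = 2^7 = 128

128


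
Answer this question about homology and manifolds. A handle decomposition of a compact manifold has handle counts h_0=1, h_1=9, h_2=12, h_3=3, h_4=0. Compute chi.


Handles of index k contribute (-1)^k to chi (same as CW cells).
chi = (1) + (-9) + (12) + (-3) + (0) = 1

1


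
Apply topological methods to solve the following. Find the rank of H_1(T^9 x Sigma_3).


pi_1(A x B) = pi_1(A) x pi_1(B); rank of abelianization = b_1.
b_1(T^9) = 9, b_1(Sigma_3) = 2*3 = 6.
b_1(product) = 9 + 6 = 15

15


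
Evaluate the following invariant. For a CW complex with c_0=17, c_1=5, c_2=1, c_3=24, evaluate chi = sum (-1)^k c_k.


chi = sum_k (-1)^k c_k.
= (-1)^0*17 + (-1)^1*5 + (-1)^2*1 + (-1)^3*24
= (17) + (-5) + (1) + (-24)
= -11

-11


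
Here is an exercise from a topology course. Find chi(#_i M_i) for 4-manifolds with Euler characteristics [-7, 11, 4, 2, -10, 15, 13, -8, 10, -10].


For n-manifolds: chi(A#B) = chi(A) + chi(B) - chi(S^4).
chi(S^4) = 1 + (-1)^4 = 2.
chi(#) = (sum chi_i) - (10-1)*chi(S^4) = 20 - 9*2 = 2

2


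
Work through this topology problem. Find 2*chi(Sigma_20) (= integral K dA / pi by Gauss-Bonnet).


Gauss-Bonnet: integral K dA = 2*pi*chi(M).
chi(Sigma_20) = 2 - 2*20 = -38.
(integral K dA)/pi = 2*chi = 2*(-38) = -76

-76


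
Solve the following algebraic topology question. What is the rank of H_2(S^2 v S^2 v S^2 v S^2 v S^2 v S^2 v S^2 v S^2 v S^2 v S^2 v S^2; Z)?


For a wedge of spheres, H_k (k>0) is free on one generator per sphere of dimension k.
Spheres of dimension 2: count = 11.
b_2 = 11

11


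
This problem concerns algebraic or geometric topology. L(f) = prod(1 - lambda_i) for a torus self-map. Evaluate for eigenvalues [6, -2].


For a torus self-map: L(f) = det(I - A) where A acts on H_1.
L(f) = (1-6) * (1--2) = -5 * 3 = -15

-15


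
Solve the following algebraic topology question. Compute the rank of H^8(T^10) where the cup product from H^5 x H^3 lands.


Cup product: H^p x H^q -> H^{p+q}; here p+q = 5+3 = 8.
rank H^k(T^n) = C(n,k).
C(10,8) = 45

45


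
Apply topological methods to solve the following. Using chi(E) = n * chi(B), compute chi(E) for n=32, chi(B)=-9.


For a finite covering: chi(E) = (number of sheets) * chi(B).
chi(E) = 32 * (-9) = -288

-288


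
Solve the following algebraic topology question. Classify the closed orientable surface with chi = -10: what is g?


chi = 2 - 2g for closed orientable surfaces.
-10 = 2 - 2g
2g = 2 - (-10) = 12
g = 6

6


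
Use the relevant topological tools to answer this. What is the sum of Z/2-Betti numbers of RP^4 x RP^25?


dim H^*(RP^n; Z/2) = n+1 (one Z/2 in each degree 0..n).
Total Betti number is multiplicative.
Total = (4+1) * (25+1) = 5 * 26 = 130

130


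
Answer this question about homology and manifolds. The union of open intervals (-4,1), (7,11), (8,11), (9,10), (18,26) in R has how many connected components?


Sort and merge overlapping open intervals.
Merged: (-4,1), (7,11), (18,26).
Number of components = 3

3


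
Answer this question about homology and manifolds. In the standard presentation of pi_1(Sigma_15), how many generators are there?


Standard presentation: pi_1(Sigma_g) = <a_1,b_1,...,a_g,b_g | [a_1,b_1]...[a_g,b_g] = 1>.
Number of generators = 2g = 2*15 = 30

30


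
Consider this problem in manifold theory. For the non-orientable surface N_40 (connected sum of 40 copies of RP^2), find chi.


For a non-orientable closed surface with k crosscaps: chi = 2 - k.
Here k = 40.
chi = 2 - 40 = -38

-38


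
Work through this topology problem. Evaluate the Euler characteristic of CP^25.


CP^25 has one cell in each even dimension 0, 2, ..., 2*25 (25+1 cells total).
All cells are even-dimensional, so chi = number of cells.
chi = 25 + 1 = 26

26


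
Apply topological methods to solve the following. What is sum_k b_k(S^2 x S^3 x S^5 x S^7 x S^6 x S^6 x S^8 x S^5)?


Total Betti number is multiplicative under products.
Each S^d (d>=1) has total Betti number 2.
There are 8 sphere factors.
Total = 2^8 = 256

256


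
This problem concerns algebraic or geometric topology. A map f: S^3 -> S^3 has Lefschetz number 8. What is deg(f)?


L(f) = 1 + (-1)^3 deg(f) on S^3.
8 = 1 + (-1)^3 * deg(f)
(-1)^3 * deg(f) = 7
deg(f) = -7

-7


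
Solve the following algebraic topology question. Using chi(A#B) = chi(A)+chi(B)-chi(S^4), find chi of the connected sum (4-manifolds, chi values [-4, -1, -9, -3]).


For n-manifolds: chi(A#B) = chi(A) + chi(B) - chi(S^4).
chi(S^4) = 1 + (-1)^4 = 2.
chi(#) = (sum chi_i) - (4-1)*chi(S^4) = -17 - 3*2 = -23

-23
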